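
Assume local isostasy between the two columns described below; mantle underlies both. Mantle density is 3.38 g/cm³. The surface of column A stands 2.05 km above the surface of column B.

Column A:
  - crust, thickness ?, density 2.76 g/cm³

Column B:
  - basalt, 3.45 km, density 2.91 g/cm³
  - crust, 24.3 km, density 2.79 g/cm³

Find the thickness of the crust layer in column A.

36.9 km

Take the compensation level at the base of the deeper column (depth z_c below the surface of column A) and equate Σ ρ_i t_i down to z_c; mantle fills any gap and the z_c terms cancel.
Column A: x×2.76 + (z_c − 0 − x)×3.38
Column B: 2.05×0 + 3.45×2.91 + 24.3×2.79 + (z_c − 2.05 − 27.75)×3.38
The z_c×3.38 term appears on both sides and cancels. Collect the known terms of each column as K = Σ(ρt)_known − 3.38 × (depth of known layers): K_A = 0 − 3.38×0 = 0; K_B = 77.8365 − 3.38×(2.05 + 27.75) = −22.8875.
Balance: K_A − x×(3.38 − 2.76) = K_B, so x = (K_A − K_B)/(3.38 − 2.76) = 22.8875/0.62 = 36.9 km.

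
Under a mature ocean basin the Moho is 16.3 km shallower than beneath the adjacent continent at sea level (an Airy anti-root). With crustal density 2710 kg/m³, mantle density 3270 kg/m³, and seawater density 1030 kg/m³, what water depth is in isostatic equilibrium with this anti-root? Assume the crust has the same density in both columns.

Replacing a thickness d of crust by seawater at the top must be balanced by replacing crust with mantle at the base: d (ρ_c − ρ_w) = a (ρ_m − ρ_c).
d = a (ρ_m − ρ_c)/(ρ_c − ρ_w) = 16.3 km × 560/1680 = 5.43 km.

5.43 km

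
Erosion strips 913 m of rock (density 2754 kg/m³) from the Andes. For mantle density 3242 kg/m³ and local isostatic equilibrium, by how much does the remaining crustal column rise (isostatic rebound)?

Unloading: uplift u = e ρ_c/ρ_m = 913 m × 2754/3242 = 776 m.

776 m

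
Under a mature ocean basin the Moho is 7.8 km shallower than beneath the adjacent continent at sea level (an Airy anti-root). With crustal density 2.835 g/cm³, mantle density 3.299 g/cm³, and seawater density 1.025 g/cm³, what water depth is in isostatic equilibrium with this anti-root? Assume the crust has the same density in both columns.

Replacing a thickness d of crust by seawater at the top must be balanced by replacing crust with mantle at the base: d (ρ_c − ρ_w) = a (ρ_m − ρ_c).
d = a (ρ_m − ρ_c)/(ρ_c − ρ_w) = 7.8 km × 0.464/1.81 = 2 km.

2 km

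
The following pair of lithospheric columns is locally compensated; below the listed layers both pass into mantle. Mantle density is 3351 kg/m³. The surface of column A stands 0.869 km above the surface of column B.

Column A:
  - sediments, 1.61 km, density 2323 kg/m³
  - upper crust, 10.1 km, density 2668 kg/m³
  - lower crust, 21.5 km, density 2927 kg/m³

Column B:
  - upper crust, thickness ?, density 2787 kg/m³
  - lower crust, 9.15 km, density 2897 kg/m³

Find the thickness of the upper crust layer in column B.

Take the compensation level at the base of the deeper column (depth z_c below the surface of column A) and equate Σ ρ_i t_i down to z_c; mantle fills any gap and the z_c terms cancel.
Column A: 1.61×2323 + 10.1×2668 + 21.5×2927 + (z_c − 33.21)×3351
Column B: 0.869×0 + x×2787 + 9.15×2897 + (z_c − 0.869 − 9.15 − x)×3351
The z_c×3351 term appears on both sides and cancels. Collect the known terms of each column as K = Σ(ρt)_known − 3351 × (depth of known layers): K_A = 93617.33 − 3351×33.21 = −17669.38; K_B = 26507.55 − 3351×(0.869 + 9.15) = −7066.119.
Balance: K_A = K_B − x×(3351 − 2787), so x = (K_B − K_A)/(3351 − 2787) = 10603.3/564 = 18.8 km.

18.8 km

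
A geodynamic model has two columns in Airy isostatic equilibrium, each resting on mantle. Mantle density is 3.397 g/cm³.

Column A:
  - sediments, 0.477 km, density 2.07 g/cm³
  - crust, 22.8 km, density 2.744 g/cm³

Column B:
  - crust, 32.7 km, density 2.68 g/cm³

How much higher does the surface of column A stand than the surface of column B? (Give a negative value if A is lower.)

For any compensation level in the mantle, the mantle terms cancel and isostasy reduces to e = (Σt_A − Σt_B) − (Σ(ρt)_A − Σ(ρt)_B) / ρ_m.
Σt_A = 23.277 km; Σt_B = 32.7 km; Σ(ρt)_A = 63.55059; Σ(ρt)_B = 87.636 (in km·g/cm³).
e = (23.277 − 32.7) − (63.55059 − 87.636) / 3.397 = −2.33 km.

−2.33 km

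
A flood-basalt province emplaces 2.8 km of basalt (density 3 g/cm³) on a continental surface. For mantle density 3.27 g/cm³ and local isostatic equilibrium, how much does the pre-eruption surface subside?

2.57 km

Subaerial loading: s = t ρ_load / ρ_m.
s = 2.8 km × 3/3.27 = 2.57 km.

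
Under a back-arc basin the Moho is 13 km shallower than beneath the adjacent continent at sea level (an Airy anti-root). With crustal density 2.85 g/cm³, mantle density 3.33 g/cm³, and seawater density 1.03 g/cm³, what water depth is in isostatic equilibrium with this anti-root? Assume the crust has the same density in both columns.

Replacing a thickness d of crust by seawater at the top must be balanced by replacing crust with mantle at the base: d (ρ_c − ρ_w) = a (ρ_m − ρ_c).
d = a (ρ_m − ρ_c)/(ρ_c − ρ_w) = 13 km × 0.48/1.82 = 3.43 km.

3.43 km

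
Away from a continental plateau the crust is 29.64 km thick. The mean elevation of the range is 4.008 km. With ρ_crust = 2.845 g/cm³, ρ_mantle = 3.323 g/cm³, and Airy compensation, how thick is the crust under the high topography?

Root depth r = h ρ_c / (ρ_m − ρ_c) = 4.008 km × 2.845 / 0.478 = 23.86 km.
Total thickness = T + h + r = 29.64 km + 4.008 km + 23.86 km = 57.5 km.

57.5 km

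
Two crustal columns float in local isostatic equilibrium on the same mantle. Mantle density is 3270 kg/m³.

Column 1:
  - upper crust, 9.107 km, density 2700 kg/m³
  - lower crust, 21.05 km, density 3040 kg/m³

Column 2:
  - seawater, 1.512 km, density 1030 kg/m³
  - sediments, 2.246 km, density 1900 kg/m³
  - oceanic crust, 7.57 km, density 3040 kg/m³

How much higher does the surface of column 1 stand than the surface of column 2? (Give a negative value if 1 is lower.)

For any compensation level in the mantle, the mantle terms cancel and isostasy reduces to e = (Σt_1 − Σt_2) − (Σ(ρt)_1 − Σ(ρt)_2) / ρ_m.
Σt_1 = 30.157 km; Σt_2 = 11.328 km; Σ(ρt)_1 = 88580.9; Σ(ρt)_2 = 28837.56 (in km·kg/m³).
e = (30.157 − 11.328) − (88580.9 − 28837.56) / 3270 = 0.559 km.

0.559 km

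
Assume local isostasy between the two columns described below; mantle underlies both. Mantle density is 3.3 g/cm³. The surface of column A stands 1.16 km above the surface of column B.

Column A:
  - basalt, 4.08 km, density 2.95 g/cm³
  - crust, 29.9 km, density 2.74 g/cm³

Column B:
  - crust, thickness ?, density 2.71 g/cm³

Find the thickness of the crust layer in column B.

24.3 km

Take the compensation level at the base of the deeper column (depth z_c below the surface of column A) and equate Σ ρ_i t_i down to z_c; mantle fills any gap and the z_c terms cancel.
Column A: 4.08×2.95 + 29.9×2.74 + (z_c − 33.98)×3.3
Column B: 1.16×0 + x×2.71 + (z_c − 1.16 − 0 − x)×3.3
The z_c×3.3 term appears on both sides and cancels. Collect the known terms of each column as K = Σ(ρt)_known − 3.3 × (depth of known layers): K_A = 93.962 − 3.3×33.98 = −18.172; K_B = 0 − 3.3×(1.16 + 0) = −3.828.
Balance: K_A = K_B − x×(3.3 − 2.71), so x = (K_B − K_A)/(3.3 − 2.71) = 14.344/0.59 = 24.3 km.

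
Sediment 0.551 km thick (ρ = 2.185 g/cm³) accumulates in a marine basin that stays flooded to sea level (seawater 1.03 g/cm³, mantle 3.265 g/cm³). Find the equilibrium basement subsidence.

0.285 km

Submarine loading: the sediment displaces seawater, and the subsidence is in turn flooded, so s (ρ_m − ρ_w) = t (ρ_sed − ρ_w).
s = 0.551 km × (2.185 − 1.03) / (3.265 − 1.03) = 0.285 km.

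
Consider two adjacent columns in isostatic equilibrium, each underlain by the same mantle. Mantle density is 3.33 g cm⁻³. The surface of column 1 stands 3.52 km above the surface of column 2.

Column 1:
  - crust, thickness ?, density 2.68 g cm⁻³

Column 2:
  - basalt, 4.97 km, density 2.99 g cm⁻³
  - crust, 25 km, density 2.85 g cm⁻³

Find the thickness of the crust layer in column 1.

Take the compensation level at the base of the deeper column (depth z_c below the surface of column 1) and equate Σ ρ_i t_i down to z_c; mantle fills any gap and the z_c terms cancel.
Column 1: x×2.68 + (z_c − 0 − x)×3.33
Column 2: 3.52×0 + 4.97×2.99 + 25×2.85 + (z_c − 3.52 − 29.97)×3.33
The z_c×3.33 term appears on both sides and cancels. Collect the known terms of each column as K = Σ(ρt)_known − 3.33 × (depth of known layers): K_1 = 0 − 3.33×0 = 0; K_2 = 86.1103 − 3.33×(3.52 + 29.97) = −25.4114.
Balance: K_1 − x×(3.33 − 2.68) = K_2, so x = (K_1 − K_2)/(3.33 − 2.68) = 25.4114/0.65 = 39.1 km.

39.1 km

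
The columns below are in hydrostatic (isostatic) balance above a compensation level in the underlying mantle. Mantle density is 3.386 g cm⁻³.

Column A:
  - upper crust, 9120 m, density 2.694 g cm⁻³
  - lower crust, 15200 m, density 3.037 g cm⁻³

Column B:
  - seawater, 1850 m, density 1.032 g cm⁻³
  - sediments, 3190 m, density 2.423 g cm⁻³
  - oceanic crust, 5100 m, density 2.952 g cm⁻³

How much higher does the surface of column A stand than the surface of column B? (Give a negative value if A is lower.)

For any compensation level in the mantle, the mantle terms cancel and isostasy reduces to e = (Σt_A − Σt_B) − (Σ(ρt)_A − Σ(ρt)_B) / ρ_m.
Σt_A = 24320 m; Σt_B = 10140 m; Σ(ρt)_A = 70731.68; Σ(ρt)_B = 24693.77 (in m·g cm⁻³).
e = (24320 − 10140) − (70731.68 − 24693.77) / 3.386 = 583 m.

583 m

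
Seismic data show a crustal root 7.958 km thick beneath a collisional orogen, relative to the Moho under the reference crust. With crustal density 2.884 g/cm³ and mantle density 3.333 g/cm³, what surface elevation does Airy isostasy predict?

Isostatic balance requires: ρ_c h = (ρ_m − ρ_c) r.
h = r (ρ_m − ρ_c) / ρ_c = 7.958 km × (3.333 − 2.884) / 2.884 = 1.24 km.

1.24 km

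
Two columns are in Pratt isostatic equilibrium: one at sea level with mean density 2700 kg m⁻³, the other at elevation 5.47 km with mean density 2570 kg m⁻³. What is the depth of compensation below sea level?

108 km

ρ_ref D = ρ (D + h) → D (ρ_ref − ρ) = ρ h.
D = ρ h/(ρ_ref − ρ) = 2570 × 5.47 km/(2700 − 2570) = 108 km.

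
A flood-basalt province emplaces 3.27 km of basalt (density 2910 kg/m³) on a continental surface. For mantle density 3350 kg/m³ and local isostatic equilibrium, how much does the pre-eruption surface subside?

Subaerial loading: s = t ρ_load / ρ_m.
s = 3.27 km × 2910/3350 = 2.84 km.

2.84 km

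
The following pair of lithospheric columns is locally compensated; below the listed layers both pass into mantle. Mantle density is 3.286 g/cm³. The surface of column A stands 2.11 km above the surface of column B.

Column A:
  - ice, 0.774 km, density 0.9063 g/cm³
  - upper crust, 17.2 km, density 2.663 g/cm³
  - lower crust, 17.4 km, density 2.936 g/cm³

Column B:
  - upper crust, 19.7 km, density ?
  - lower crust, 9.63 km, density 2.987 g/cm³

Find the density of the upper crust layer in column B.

2.84 g/cm³

Take the compensation level at the base of the deeper column (depth z_c below the surface of column A) and equate Σ ρ_i t_i down to z_c; mantle fills any gap and the z_c terms cancel.
Column A: 0.774×0.9063 + 17.2×2.663 + 17.4×2.936 + (z_c − 35.374)×3.286
Column B: 2.11×0 + 19.7×ρ + 9.63×2.987 + (z_c − 2.11 − 29.33)×3.286
The z_c×3.286 term appears on both sides and cancels. Collect the known terms of each column as K = Σ(ρt)_known − 3.286 × (depth of known layers): K_A = 97.5914762 − 3.286×35.374 = −18.6474878; K_B = 28.76481 − 3.286×(2.11 + 29.33) = −74.54703.
Balance: K_A = K_B + 19.7×ρ, so ρ = (K_A − K_B)/19.7 = 55.8995/19.7 = 2.84 g/cm³.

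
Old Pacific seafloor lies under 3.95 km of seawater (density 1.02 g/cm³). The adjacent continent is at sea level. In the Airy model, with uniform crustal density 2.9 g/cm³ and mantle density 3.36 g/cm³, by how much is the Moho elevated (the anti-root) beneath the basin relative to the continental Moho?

Balancing pressure at the compensation depth: replacing crust with seawater at the top is compensated by replacing crust with mantle at the base: d (ρ_c − ρ_w) = a (ρ_m − ρ_c).
a = d (ρ_c − ρ_w)/(ρ_m − ρ_c) = 3.95 km × 1.88/0.46 = 16.1 km.

16.1 km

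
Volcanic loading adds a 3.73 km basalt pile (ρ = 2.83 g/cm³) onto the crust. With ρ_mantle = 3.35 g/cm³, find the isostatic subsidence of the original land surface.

3.15 km

Subaerial loading: s = t ρ_load / ρ_m.
s = 3.73 km × 2.83/3.35 = 3.15 km.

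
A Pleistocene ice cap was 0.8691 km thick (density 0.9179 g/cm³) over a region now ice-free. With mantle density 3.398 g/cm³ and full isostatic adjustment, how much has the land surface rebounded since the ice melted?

Removing the load lets mantle flow back in; uplift u satisfies ρ_ice t = ρ_m u.
u = t ρ_ice/ρ_m = 0.8691 km × 0.9179/3.398 = 0.235 km.

0.235 km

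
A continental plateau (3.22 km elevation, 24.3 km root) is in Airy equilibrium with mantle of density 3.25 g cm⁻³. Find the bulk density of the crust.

ρ_c h = (ρ_m − ρ_c) r → ρ_c (h + r) = ρ_m r → ρ_c = ρ_m r / (h + r).
ρ_c = 3.25 × 24.3 km / (3.22 km + 24.3 km) = 2.87 g cm⁻³.

2.87 g cm⁻³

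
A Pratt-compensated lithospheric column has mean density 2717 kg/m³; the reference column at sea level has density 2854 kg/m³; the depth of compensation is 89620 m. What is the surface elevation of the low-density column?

ρ_ref D = ρ (D + h) → h = D (ρ_ref − ρ)/ρ.
h = 89620 m × (2854 − 2717)/2717 = 4520 m.

4520 m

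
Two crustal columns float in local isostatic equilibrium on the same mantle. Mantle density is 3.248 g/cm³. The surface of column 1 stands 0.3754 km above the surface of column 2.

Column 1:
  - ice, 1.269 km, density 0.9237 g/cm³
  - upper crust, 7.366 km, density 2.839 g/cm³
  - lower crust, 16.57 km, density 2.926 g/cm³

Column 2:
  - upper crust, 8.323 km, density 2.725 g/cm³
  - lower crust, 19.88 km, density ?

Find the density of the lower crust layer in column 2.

Take the compensation level at the base of the deeper column (depth z_c below the surface of column 1) and equate Σ ρ_i t_i down to z_c; mantle fills any gap and the z_c terms cancel.
Column 1: 1.269×0.9237 + 7.366×2.839 + 16.57×2.926 + (z_c − 25.205)×3.248
Column 2: 0.3754×0 + 8.323×2.725 + 19.88×ρ + (z_c − 0.3754 − 28.203)×3.248
The z_c×3.248 term appears on both sides and cancels. Collect the known terms of each column as K = Σ(ρt)_known − 3.248 × (depth of known layers): K_1 = 70.5680693 − 3.248×25.205 = −11.2977707; K_2 = 22.680175 − 3.248×(0.3754 + 28.203) = −70.1424682.
Balance: K_1 = K_2 + 19.88×ρ, so ρ = (K_1 − K_2)/19.88 = 58.8447/19.88 = 2.96 g/cm³.

2.96 g/cm³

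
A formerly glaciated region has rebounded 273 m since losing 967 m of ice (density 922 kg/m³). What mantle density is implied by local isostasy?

ρ_m = ρ_ice t / u = 922 × 967 m/273 m = 3270 kg/m³.

3270 kg/m³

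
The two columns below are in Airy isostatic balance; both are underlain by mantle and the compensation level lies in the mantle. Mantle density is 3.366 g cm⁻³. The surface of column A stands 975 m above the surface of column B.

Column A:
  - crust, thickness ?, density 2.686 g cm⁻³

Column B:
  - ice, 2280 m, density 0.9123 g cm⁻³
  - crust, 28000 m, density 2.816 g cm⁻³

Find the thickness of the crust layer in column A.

35700 m

Take the compensation level at the base of the deeper column (depth z_c below the surface of column A) and equate Σ ρ_i t_i down to z_c; mantle fills any gap and the z_c terms cancel.
Column A: x×2.686 + (z_c − 0 − x)×3.366
Column B: 975×0 + 2280×0.9123 + 28000×2.816 + (z_c − 975 − 30280)×3.366
The z_c×3.366 term appears on both sides and cancels. Collect the known terms of each column as K = Σ(ρt)_known − 3.366 × (depth of known layers): K_A = 0 − 3.366×0 = 0; K_B = 80928.044 − 3.366×(975 + 30280) = −24276.286.
Balance: K_A − x×(3.366 − 2.686) = K_B, so x = (K_A − K_B)/(3.366 − 2.686) = 24276.3/0.68 = 35700 m.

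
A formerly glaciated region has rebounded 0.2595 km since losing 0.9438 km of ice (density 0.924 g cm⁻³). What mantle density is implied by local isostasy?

3.36 g cm⁻³

ρ_m = ρ_ice t / u = 0.924 × 0.9438 km/0.2595 km = 3.36 g cm⁻³.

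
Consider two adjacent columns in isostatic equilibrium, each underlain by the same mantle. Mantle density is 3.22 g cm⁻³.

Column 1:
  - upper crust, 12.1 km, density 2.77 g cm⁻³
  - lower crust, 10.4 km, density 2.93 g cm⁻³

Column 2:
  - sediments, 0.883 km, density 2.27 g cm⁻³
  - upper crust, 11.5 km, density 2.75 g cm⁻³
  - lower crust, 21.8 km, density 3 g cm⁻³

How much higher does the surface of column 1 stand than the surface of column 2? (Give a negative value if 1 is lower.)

−0.801 km

For any compensation level in the mantle, the mantle terms cancel and isostasy reduces to e = (Σt_1 − Σt_2) − (Σ(ρt)_1 − Σ(ρt)_2) / ρ_m.
Σt_1 = 22.5 km; Σt_2 = 34.183 km; Σ(ρt)_1 = 63.989; Σ(ρt)_2 = 99.02941 (in km·g cm⁻³).
e = (22.5 − 34.183) − (63.989 − 99.02941) / 3.22 = −0.801 km.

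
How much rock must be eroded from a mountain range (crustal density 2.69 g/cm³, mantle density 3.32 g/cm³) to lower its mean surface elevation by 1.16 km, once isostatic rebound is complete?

Net drop Δ = e − u = e − e ρ_c/ρ_m = e (ρ_m − ρ_c)/ρ_m.
e = Δ ρ_m/(ρ_m − ρ_c) = 1.16 km × 3.32/0.63 = 6.11 km.

6.11 km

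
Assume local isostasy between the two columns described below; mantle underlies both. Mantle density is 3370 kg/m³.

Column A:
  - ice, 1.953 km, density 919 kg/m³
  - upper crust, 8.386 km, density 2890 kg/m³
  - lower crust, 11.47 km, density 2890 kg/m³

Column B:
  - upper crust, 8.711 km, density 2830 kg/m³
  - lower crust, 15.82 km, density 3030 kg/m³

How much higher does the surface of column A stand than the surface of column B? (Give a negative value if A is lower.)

1.26 km

For any compensation level in the mantle, the mantle terms cancel and isostasy reduces to e = (Σt_A − Σt_B) − (Σ(ρt)_A − Σ(ρt)_B) / ρ_m.
Σt_A = 21.809 km; Σt_B = 24.531 km; Σ(ρt)_A = 59178.647; Σ(ρt)_B = 72586.73 (in km·kg/m³).
e = (21.809 − 24.531) − (59178.647 − 72586.73) / 3370 = 1.26 km.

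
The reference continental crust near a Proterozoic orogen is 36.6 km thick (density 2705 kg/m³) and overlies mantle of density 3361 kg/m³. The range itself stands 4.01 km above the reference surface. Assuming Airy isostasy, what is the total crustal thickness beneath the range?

57.1 km

Root depth r = h ρ_c / (ρ_m − ρ_c) = 4.01 km × 2705 / 656 = 16.54 km.
Total thickness = T + h + r = 36.6 km + 4.01 km + 16.54 km = 57.1 km.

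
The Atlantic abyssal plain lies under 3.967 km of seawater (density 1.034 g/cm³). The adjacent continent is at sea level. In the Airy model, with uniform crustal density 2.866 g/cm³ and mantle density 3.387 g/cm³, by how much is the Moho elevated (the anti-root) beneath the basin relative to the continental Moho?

Balancing pressure at the compensation depth: replacing crust with seawater at the top is compensated by replacing crust with mantle at the base: d (ρ_c − ρ_w) = a (ρ_m − ρ_c).
a = d (ρ_c − ρ_w)/(ρ_m − ρ_c) = 3.967 km × 1.832/0.521 = 13.9 km.

13.9 km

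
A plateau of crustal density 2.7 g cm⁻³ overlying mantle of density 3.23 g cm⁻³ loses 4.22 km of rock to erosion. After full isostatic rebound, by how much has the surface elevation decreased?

Rebound u = e ρ_c/ρ_m = 4.22 km × 2.7/3.23 = 3.528 km.
Net surface drop = e − u = 4.22 km − 3.528 km = e (ρ_m − ρ_c)/ρ_m = 0.692 km.

0.692 km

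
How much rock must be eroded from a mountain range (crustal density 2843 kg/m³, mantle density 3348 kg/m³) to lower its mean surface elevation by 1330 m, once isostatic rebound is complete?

8820 m

Net drop Δ = e − u = e − e ρ_c/ρ_m = e (ρ_m − ρ_c)/ρ_m.
e = Δ ρ_m/(ρ_m − ρ_c) = 1330 m × 3348/505 = 8820 m.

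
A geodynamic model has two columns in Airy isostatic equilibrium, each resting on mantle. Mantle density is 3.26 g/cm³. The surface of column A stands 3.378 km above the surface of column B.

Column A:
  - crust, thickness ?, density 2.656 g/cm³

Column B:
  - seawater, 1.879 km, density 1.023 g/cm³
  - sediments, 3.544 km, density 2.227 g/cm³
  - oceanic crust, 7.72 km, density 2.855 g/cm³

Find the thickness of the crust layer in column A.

Take the compensation level at the base of the deeper column (depth z_c below the surface of column A) and equate Σ ρ_i t_i down to z_c; mantle fills any gap and the z_c terms cancel.
Column A: x×2.656 + (z_c − 0 − x)×3.26
Column B: 3.378×0 + 1.879×1.023 + 3.544×2.227 + 7.72×2.855 + (z_c − 3.378 − 13.143)×3.26
The z_c×3.26 term appears on both sides and cancels. Collect the known terms of each column as K = Σ(ρt)_known − 3.26 × (depth of known layers): K_A = 0 − 3.26×0 = 0; K_B = 31.855305 − 3.26×(3.378 + 13.143) = −22.003155.
Balance: K_A − x×(3.26 − 2.656) = K_B, so x = (K_A − K_B)/(3.26 − 2.656) = 22.0032/0.604 = 36.4 km.

36.4 km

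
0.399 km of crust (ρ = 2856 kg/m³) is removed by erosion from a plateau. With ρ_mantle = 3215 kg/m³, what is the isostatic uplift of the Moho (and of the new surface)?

0.354 km

Unloading: uplift u = e ρ_c/ρ_m = 0.399 km × 2856/3215 = 0.354 km.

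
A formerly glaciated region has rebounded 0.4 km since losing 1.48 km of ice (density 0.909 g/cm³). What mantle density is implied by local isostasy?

3.36 g/cm³

ρ_m = ρ_ice t / u = 0.909 × 1.48 km/0.4 km = 3.36 g/cm³.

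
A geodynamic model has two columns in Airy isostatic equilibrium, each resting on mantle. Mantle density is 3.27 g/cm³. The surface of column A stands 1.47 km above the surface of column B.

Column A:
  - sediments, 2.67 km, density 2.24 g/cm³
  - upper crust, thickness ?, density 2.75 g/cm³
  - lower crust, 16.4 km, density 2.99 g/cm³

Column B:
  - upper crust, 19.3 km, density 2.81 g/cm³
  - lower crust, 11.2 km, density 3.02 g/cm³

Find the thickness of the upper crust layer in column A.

17.6 km

Take the compensation level at the base of the deeper column (depth z_c below the surface of column A) and equate Σ ρ_i t_i down to z_c; mantle fills any gap and the z_c terms cancel.
Column A: 2.67×2.24 + x×2.75 + 16.4×2.99 + (z_c − 19.07 − x)×3.27
Column B: 1.47×0 + 19.3×2.81 + 11.2×3.02 + (z_c − 1.47 − 30.5)×3.27
The z_c×3.27 term appears on both sides and cancels. Collect the known terms of each column as K = Σ(ρt)_known − 3.27 × (depth of known layers): K_A = 55.0168 − 3.27×19.07 = −7.3421; K_B = 88.057 − 3.27×(1.47 + 30.5) = −16.4849.
Balance: K_A − x×(3.27 − 2.75) = K_B, so x = (K_A − K_B)/(3.27 − 2.75) = 9.1428/0.52 = 17.6 km.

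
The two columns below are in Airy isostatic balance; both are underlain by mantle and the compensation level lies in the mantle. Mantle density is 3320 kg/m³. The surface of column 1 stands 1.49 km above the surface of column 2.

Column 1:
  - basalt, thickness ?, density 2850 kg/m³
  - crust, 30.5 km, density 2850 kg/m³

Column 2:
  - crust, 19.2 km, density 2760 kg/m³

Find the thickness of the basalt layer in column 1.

2.9 km

Take the compensation level at the base of the deeper column (depth z_c below the surface of column 1) and equate Σ ρ_i t_i down to z_c; mantle fills any gap and the z_c terms cancel.
Column 1: x×2850 + 30.5×2850 + (z_c − 30.5 − x)×3320
Column 2: 1.49×0 + 19.2×2760 + (z_c − 1.49 − 19.2)×3320
The z_c×3320 term appears on both sides and cancels. Collect the known terms of each column as K = Σ(ρt)_known − 3320 × (depth of known layers): K_1 = 86925 − 3320×30.5 = −14335; K_2 = 52992 − 3320×(1.49 + 19.2) = −15698.8.
Balance: K_1 − x×(3320 − 2850) = K_2, so x = (K_1 − K_2)/(3320 − 2850) = 1363.8/470 = 2.9 km.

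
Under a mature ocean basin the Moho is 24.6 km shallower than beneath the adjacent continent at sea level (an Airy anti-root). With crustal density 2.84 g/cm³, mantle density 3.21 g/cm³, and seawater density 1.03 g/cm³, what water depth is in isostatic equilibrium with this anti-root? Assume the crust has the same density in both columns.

5.03 km

Replacing a thickness d of crust by seawater at the top must be balanced by replacing crust with mantle at the base: d (ρ_c − ρ_w) = a (ρ_m − ρ_c).
d = a (ρ_m − ρ_c)/(ρ_c − ρ_w) = 24.6 km × 0.37/1.81 = 5.03 km.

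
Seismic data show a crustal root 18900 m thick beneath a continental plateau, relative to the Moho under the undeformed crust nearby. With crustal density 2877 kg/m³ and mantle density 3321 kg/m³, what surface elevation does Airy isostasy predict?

2920 m

In Airy isostatic equilibrium: ρ_c h = (ρ_m − ρ_c) r.
h = r (ρ_m − ρ_c) / ρ_c = 18900 m × (3321 − 2877) / 2877 = 2920 m.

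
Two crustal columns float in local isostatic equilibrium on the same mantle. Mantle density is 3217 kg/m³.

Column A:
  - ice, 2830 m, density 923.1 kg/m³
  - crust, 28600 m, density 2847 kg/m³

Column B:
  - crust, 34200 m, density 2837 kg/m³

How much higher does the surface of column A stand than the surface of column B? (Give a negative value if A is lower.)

For any compensation level in the mantle, the mantle terms cancel and isostasy reduces to e = (Σt_A − Σt_B) − (Σ(ρt)_A − Σ(ρt)_B) / ρ_m.
Σt_A = 31430 m; Σt_B = 34200 m; Σ(ρt)_A = 84036573; Σ(ρt)_B = 97025400 (in m·kg/m³).
e = (31430 − 34200) − (84036573 − 97025400) / 3217 = 1270 m.

1270 m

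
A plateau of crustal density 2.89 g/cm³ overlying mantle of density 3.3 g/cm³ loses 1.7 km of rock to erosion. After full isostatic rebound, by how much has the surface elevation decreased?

0.211 km

Rebound u = e ρ_c/ρ_m = 1.7 km × 2.89/3.3 = 1.489 km.
Net surface drop = e − u = 1.7 km − 1.489 km = e (ρ_m − ρ_c)/ρ_m = 0.211 km.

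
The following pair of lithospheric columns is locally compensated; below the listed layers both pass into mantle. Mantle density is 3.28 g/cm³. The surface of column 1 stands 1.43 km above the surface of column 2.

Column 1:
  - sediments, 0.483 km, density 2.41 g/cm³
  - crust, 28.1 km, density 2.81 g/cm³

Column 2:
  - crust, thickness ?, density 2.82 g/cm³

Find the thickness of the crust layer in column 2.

Take the compensation level at the base of the deeper column (depth z_c below the surface of column 1) and equate Σ ρ_i t_i down to z_c; mantle fills any gap and the z_c terms cancel.
Column 1: 0.483×2.41 + 28.1×2.81 + (z_c − 28.583)×3.28
Column 2: 1.43×0 + x×2.82 + (z_c − 1.43 − 0 − x)×3.28
The z_c×3.28 term appears on both sides and cancels. Collect the known terms of each column as K = Σ(ρt)_known − 3.28 × (depth of known layers): K_1 = 80.12503 − 3.28×28.583 = −13.62721; K_2 = 0 − 3.28×(1.43 + 0) = −4.6904.
Balance: K_1 = K_2 − x×(3.28 − 2.82), so x = (K_2 − K_1)/(3.28 − 2.82) = 8.93681/0.46 = 19.4 km.

19.4 km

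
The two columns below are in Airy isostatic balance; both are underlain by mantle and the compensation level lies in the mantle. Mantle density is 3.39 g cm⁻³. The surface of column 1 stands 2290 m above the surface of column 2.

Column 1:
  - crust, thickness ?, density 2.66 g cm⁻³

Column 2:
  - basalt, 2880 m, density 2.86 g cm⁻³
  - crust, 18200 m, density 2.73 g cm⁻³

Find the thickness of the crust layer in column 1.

29200 m

Take the compensation level at the base of the deeper column (depth z_c below the surface of column 1) and equate Σ ρ_i t_i down to z_c; mantle fills any gap and the z_c terms cancel.
Column 1: x×2.66 + (z_c − 0 − x)×3.39
Column 2: 2290×0 + 2880×2.86 + 18200×2.73 + (z_c − 2290 − 21080)×3.39
The z_c×3.39 term appears on both sides and cancels. Collect the known terms of each column as K = Σ(ρt)_known − 3.39 × (depth of known layers): K_1 = 0 − 3.39×0 = 0; K_2 = 57922.8 − 3.39×(2290 + 21080) = −21301.5.
Balance: K_1 − x×(3.39 − 2.66) = K_2, so x = (K_1 − K_2)/(3.39 − 2.66) = 21301.5/0.73 = 29200 m.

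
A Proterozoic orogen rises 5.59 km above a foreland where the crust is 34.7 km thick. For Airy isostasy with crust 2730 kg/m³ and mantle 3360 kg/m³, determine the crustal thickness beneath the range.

Root depth r = h ρ_c / (ρ_m − ρ_c) = 5.59 km × 2730 / 630 = 24.22 km.
Total thickness = T + h + r = 34.7 km + 5.59 km + 24.22 km = 64.5 km.

64.5 km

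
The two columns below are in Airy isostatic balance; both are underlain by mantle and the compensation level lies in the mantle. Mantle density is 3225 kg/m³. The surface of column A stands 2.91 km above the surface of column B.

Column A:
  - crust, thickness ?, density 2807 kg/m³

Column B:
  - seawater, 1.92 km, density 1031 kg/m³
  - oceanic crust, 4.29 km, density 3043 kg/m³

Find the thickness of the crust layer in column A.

34.4 km

Take the compensation level at the base of the deeper column (depth z_c below the surface of column A) and equate Σ ρ_i t_i down to z_c; mantle fills any gap and the z_c terms cancel.
Column A: x×2807 + (z_c − 0 − x)×3225
Column B: 2.91×0 + 1.92×1031 + 4.29×3043 + (z_c − 2.91 − 6.21)×3225
The z_c×3225 term appears on both sides and cancels. Collect the known terms of each column as K = Σ(ρt)_known − 3225 × (depth of known layers): K_A = 0 − 3225×0 = 0; K_B = 15033.99 − 3225×(2.91 + 6.21) = −14378.01.
Balance: K_A − x×(3225 − 2807) = K_B, so x = (K_A − K_B)/(3225 − 2807) = 14378/418 = 34.4 km.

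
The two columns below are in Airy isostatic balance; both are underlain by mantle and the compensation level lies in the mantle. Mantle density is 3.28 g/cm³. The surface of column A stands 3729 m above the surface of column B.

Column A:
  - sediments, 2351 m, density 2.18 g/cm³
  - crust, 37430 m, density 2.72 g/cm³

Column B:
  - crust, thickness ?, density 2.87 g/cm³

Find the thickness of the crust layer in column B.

27600 m

Take the compensation level at the base of the deeper column (depth z_c below the surface of column A) and equate Σ ρ_i t_i down to z_c; mantle fills any gap and the z_c terms cancel.
Column A: 2351×2.18 + 37430×2.72 + (z_c − 39781)×3.28
Column B: 3729×0 + x×2.87 + (z_c − 3729 − 0 − x)×3.28
The z_c×3.28 term appears on both sides and cancels. Collect the known terms of each column as K = Σ(ρt)_known − 3.28 × (depth of known layers): K_A = 106934.78 − 3.28×39781 = −23546.9; K_B = 0 − 3.28×(3729 + 0) = −12231.12.
Balance: K_A = K_B − x×(3.28 − 2.87), so x = (K_B − K_A)/(3.28 − 2.87) = 11315.8/0.41 = 27600 m.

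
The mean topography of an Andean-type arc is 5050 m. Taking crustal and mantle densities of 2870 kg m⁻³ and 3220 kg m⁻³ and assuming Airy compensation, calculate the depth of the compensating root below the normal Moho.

41400 m

Balancing pressure at the compensation depth: the weight of the topography is balanced by the buoyancy of the root, ρ_c h = (ρ_m − ρ_c) r.
r = h · ρ_c / (ρ_m − ρ_c) = 5050 m × 2870 / (3220 − 2870) = 41400 m.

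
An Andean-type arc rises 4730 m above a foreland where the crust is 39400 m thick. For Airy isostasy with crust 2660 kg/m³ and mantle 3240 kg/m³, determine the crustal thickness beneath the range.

65800 m

Root depth r = h ρ_c / (ρ_m − ρ_c) = 4730 m × 2660 / 580 = 21690 m.
Total thickness = T + h + r = 39400 m + 4730 m + 21690 m = 65800 m.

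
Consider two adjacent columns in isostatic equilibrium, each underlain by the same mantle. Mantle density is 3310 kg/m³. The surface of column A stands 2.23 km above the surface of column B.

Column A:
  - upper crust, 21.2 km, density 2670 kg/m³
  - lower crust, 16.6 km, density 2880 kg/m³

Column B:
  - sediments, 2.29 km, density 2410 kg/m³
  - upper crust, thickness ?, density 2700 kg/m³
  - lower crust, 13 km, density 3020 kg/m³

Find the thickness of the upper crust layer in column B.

Take the compensation level at the base of the deeper column (depth z_c below the surface of column A) and equate Σ ρ_i t_i down to z_c; mantle fills any gap and the z_c terms cancel.
Column A: 21.2×2670 + 16.6×2880 + (z_c − 37.8)×3310
Column B: 2.23×0 + 2.29×2410 + x×2700 + 13×3020 + (z_c − 2.23 − 15.29 − x)×3310
The z_c×3310 term appears on both sides and cancels. Collect the known terms of each column as K = Σ(ρt)_known − 3310 × (depth of known layers): K_A = 104412 − 3310×37.8 = −20706; K_B = 44778.9 − 3310×(2.23 + 15.29) = −13212.3.
Balance: K_A = K_B − x×(3310 − 2700), so x = (K_B − K_A)/(3310 − 2700) = 7493.7/610 = 12.3 km.

12.3 km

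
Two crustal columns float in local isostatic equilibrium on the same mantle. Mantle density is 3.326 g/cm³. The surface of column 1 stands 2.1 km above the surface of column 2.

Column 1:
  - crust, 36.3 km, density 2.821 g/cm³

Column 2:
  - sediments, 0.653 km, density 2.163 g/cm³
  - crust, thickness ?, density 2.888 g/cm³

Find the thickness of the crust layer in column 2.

Take the compensation level at the base of the deeper column (depth z_c below the surface of column 1) and equate Σ ρ_i t_i down to z_c; mantle fills any gap and the z_c terms cancel.
Column 1: 36.3×2.821 + (z_c − 36.3)×3.326
Column 2: 2.1×0 + 0.653×2.163 + x×2.888 + (z_c − 2.1 − 0.653 − x)×3.326
The z_c×3.326 term appears on both sides and cancels. Collect the known terms of each column as K = Σ(ρt)_known − 3.326 × (depth of known layers): K_1 = 102.4023 − 3.326×36.3 = −18.3315; K_2 = 1.412439 − 3.326×(2.1 + 0.653) = −7.744039.
Balance: K_1 = K_2 − x×(3.326 − 2.888), so x = (K_2 − K_1)/(3.326 − 2.888) = 10.5875/0.438 = 24.2 km.

24.2 km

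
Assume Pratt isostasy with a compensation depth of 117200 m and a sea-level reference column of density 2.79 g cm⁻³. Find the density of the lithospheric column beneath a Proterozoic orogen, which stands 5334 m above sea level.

Pratt balance: ρ_ref D = ρ (D + h).
ρ = ρ_ref D/(D + h) = 2.79 × 117200 m/(117200 m + 5334 m) = 2.67 g cm⁻³.

2.67 g cm⁻³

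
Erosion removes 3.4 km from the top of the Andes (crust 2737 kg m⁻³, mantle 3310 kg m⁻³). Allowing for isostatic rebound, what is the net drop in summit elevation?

0.589 km

Rebound u = e ρ_c/ρ_m = 3.4 km × 2737/3310 = 2.811 km.
Net surface drop = e − u = 3.4 km − 2.811 km = e (ρ_m − ρ_c)/ρ_m = 0.589 km.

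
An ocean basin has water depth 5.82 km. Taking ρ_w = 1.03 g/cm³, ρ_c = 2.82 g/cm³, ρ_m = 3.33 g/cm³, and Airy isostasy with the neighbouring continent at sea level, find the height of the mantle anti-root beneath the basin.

20.4 km

In Airy isostatic equilibrium: replacing crust with seawater at the top is compensated by replacing crust with mantle at the base: d (ρ_c − ρ_w) = a (ρ_m − ρ_c).
a = d (ρ_c − ρ_w)/(ρ_m − ρ_c) = 5.82 km × 1.79/0.51 = 20.4 km.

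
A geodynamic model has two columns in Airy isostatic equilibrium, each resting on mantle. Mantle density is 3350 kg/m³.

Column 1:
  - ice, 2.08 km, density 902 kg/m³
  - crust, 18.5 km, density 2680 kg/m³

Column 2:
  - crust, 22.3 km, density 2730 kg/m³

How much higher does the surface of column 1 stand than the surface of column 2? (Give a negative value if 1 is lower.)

1.09 km

For any compensation level in the mantle, the mantle terms cancel and isostasy reduces to e = (Σt_1 − Σt_2) − (Σ(ρt)_1 − Σ(ρt)_2) / ρ_m.
Σt_1 = 20.58 km; Σt_2 = 22.3 km; Σ(ρt)_1 = 51456.16; Σ(ρt)_2 = 60879 (in km·kg/m³).
e = (20.58 − 22.3) − (51456.16 − 60879) / 3350 = 1.09 km.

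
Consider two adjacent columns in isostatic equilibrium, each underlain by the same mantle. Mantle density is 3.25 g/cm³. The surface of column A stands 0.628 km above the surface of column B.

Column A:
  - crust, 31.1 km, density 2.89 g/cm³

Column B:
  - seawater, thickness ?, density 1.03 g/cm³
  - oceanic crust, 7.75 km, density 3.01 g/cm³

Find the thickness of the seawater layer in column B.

3.29 km

Take the compensation level at the base of the deeper column (depth z_c below the surface of column A) and equate Σ ρ_i t_i down to z_c; mantle fills any gap and the z_c terms cancel.
Column A: 31.1×2.89 + (z_c − 31.1)×3.25
Column B: 0.628×0 + x×1.03 + 7.75×3.01 + (z_c − 0.628 − 7.75 − x)×3.25
The z_c×3.25 term appears on both sides and cancels. Collect the known terms of each column as K = Σ(ρt)_known − 3.25 × (depth of known layers): K_A = 89.879 − 3.25×31.1 = −11.196; K_B = 23.3275 − 3.25×(0.628 + 7.75) = −3.901.
Balance: K_A = K_B − x×(3.25 − 1.03), so x = (K_B − K_A)/(3.25 − 1.03) = 7.295/2.22 = 3.29 km.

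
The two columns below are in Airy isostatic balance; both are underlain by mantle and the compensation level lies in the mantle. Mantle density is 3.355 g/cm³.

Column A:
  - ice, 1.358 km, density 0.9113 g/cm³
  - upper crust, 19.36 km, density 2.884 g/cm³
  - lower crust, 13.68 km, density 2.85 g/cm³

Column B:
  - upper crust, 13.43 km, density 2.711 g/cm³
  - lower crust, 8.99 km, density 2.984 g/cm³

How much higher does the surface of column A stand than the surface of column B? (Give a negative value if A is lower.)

2.19 km

For any compensation level in the mantle, the mantle terms cancel and isostasy reduces to e = (Σt_A − Σt_B) − (Σ(ρt)_A − Σ(ρt)_B) / ρ_m.
Σt_A = 34.398 km; Σt_B = 22.42 km; Σ(ρt)_A = 96.0597854; Σ(ρt)_B = 63.23489 (in km·g/cm³).
e = (34.398 − 22.42) − (96.0597854 − 63.23489) / 3.355 = 2.19 km.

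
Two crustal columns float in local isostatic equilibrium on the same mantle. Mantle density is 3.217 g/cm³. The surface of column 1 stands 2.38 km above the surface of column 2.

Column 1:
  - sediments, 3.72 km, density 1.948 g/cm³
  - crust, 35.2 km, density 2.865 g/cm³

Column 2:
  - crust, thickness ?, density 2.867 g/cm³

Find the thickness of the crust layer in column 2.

Take the compensation level at the base of the deeper column (depth z_c below the surface of column 1) and equate Σ ρ_i t_i down to z_c; mantle fills any gap and the z_c terms cancel.
Column 1: 3.72×1.948 + 35.2×2.865 + (z_c − 38.92)×3.217
Column 2: 2.38×0 + x×2.867 + (z_c − 2.38 − 0 − x)×3.217
The z_c×3.217 term appears on both sides and cancels. Collect the known terms of each column as K = Σ(ρt)_known − 3.217 × (depth of known layers): K_1 = 108.09456 − 3.217×38.92 = −17.11108; K_2 = 0 − 3.217×(2.38 + 0) = −7.65646.
Balance: K_1 = K_2 − x×(3.217 − 2.867), so x = (K_2 − K_1)/(3.217 − 2.867) = 9.45462/0.35 = 27 km.

27 km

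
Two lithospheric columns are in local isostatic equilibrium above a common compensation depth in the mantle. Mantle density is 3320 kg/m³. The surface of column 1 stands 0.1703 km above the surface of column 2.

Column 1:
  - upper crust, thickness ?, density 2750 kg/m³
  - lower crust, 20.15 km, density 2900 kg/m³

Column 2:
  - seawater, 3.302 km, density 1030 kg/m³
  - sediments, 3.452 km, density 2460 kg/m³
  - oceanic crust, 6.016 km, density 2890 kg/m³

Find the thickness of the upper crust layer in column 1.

Take the compensation level at the base of the deeper column (depth z_c below the surface of column 1) and equate Σ ρ_i t_i down to z_c; mantle fills any gap and the z_c terms cancel.
Column 1: x×2750 + 20.15×2900 + (z_c − 20.15 − x)×3320
Column 2: 0.1703×0 + 3.302×1030 + 3.452×2460 + 6.016×2890 + (z_c − 0.1703 − 12.77)×3320
The z_c×3320 term appears on both sides and cancels. Collect the known terms of each column as K = Σ(ρt)_known − 3320 × (depth of known layers): K_1 = 58435 − 3320×20.15 = −8463; K_2 = 29279.22 − 3320×(0.1703 + 12.77) = −13682.576.
Balance: K_1 − x×(3320 − 2750) = K_2, so x = (K_1 − K_2)/(3320 − 2750) = 5219.58/570 = 9.16 km.

9.16 km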